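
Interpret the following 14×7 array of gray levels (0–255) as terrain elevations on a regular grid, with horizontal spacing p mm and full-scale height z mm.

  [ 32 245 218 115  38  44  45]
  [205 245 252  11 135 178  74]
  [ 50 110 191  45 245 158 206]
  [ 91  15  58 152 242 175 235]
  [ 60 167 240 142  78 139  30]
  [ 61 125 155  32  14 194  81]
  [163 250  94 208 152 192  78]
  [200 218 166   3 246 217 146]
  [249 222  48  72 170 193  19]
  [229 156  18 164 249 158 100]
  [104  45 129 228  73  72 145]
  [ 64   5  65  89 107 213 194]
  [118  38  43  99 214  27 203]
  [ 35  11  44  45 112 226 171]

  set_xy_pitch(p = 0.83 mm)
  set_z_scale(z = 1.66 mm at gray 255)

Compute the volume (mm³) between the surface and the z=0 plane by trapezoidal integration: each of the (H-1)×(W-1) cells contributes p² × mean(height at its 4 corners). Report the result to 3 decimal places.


height_mm = gray/255 × 1.66; cell vol = 0.83² × mean(4 corners)
unit = 0.83² × 1.66 / (4×255) = 0.00112115 mm³ per gray-sum
row 0: Σ corner-gray over 6 cells = 3318  → 3.7200
row 1: Σ corner-gray over 6 cells = 3675  → 4.1202
row 2: Σ corner-gray over 6 cells = 3364  → 3.7716
row 3: Σ corner-gray over 6 cells = 3232  → 3.6236
row 4: Σ corner-gray over 6 cells = 2804  → 3.1437
row 5: Σ corner-gray over 6 cells = 3215  → 3.6045
row 6: Σ corner-gray over 6 cells = 4079  → 4.5732
row 7: Σ corner-gray over 6 cells = 3724  → 4.1752
row 8: Σ corner-gray over 6 cells = 3497  → 3.9207
row 9: Σ corner-gray over 6 cells = 3162  → 3.5451
row 10: Σ corner-gray over 6 cells = 2559  → 2.8690
row 11: Σ corner-gray over 6 cells = 2379  → 2.6672
row 12: Σ corner-gray over 6 cells = 2245  → 2.5170
Σ rows: total corner-gray = 41253  → 46.2508 mm³

46.251


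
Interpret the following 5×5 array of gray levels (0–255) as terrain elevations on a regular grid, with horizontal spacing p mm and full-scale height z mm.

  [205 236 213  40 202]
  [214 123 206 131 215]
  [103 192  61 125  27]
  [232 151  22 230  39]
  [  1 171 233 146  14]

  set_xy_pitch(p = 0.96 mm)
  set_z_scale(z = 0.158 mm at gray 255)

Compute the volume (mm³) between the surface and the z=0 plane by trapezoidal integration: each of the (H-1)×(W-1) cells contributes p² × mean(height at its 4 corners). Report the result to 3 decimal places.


1.303

height_mm = gray/255 × 0.158; cell vol = 0.96² × mean(4 corners)
unit = 0.96² × 0.158 / (4×255) = 0.000142758 mm³ per gray-sum
row 0: Σ corner-gray over 4 cells = 2734  → 0.3903
row 1: Σ corner-gray over 4 cells = 2235  → 0.3191
row 2: Σ corner-gray over 4 cells = 1963  → 0.2802
row 3: Σ corner-gray over 4 cells = 2192  → 0.3129
Σ rows: total corner-gray = 9124  → 1.3025 mm³


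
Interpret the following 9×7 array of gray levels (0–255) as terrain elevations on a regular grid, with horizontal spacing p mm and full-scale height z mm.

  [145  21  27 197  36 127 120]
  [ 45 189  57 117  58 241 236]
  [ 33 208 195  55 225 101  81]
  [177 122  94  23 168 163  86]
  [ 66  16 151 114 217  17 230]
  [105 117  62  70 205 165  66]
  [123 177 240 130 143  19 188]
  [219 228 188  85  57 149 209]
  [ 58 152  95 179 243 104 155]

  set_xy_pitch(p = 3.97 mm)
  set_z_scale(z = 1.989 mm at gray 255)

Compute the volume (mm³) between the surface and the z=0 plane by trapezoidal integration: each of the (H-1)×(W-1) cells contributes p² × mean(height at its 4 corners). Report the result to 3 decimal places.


763.181

height_mm = gray/255 × 1.989; cell vol = 3.97² × mean(4 corners)
unit = 3.97² × 1.989 / (4×255) = 0.0307338 mm³ per gray-sum
row 0: Σ corner-gray over 6 cells = 2686  → 82.5509
row 1: Σ corner-gray over 6 cells = 3287  → 101.0219
row 2: Σ corner-gray over 6 cells = 3085  → 94.8136
row 3: Σ corner-gray over 6 cells = 2729  → 83.8724
row 4: Σ corner-gray over 6 cells = 2735  → 84.0568
row 5: Σ corner-gray over 6 cells = 3138  → 96.4425
row 6: Σ corner-gray over 6 cells = 3571  → 109.7502
row 7: Σ corner-gray over 6 cells = 3601  → 110.6723
Σ rows: total corner-gray = 24832  → 763.1806 mm³


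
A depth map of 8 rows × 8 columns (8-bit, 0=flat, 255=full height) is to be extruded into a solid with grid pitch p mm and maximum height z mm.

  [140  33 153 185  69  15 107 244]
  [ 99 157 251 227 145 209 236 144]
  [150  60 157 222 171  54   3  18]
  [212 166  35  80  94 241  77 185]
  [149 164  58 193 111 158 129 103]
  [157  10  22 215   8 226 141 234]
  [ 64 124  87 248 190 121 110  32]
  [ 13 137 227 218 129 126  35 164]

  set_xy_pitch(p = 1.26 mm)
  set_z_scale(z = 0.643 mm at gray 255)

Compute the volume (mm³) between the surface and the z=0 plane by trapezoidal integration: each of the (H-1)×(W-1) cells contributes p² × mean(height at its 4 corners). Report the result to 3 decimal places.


26.144

height_mm = gray/255 × 0.643; cell vol = 1.26² × mean(4 corners)
unit = 1.26² × 0.643 / (4×255) = 0.00100081 mm³ per gray-sum
row 0: Σ corner-gray over 7 cells = 4201  → 4.2044
row 1: Σ corner-gray over 7 cells = 4195  → 4.1984
row 2: Σ corner-gray over 7 cells = 3285  → 3.2877
row 3: Σ corner-gray over 7 cells = 3661  → 3.6640
row 4: Σ corner-gray over 7 cells = 3513  → 3.5158
row 5: Σ corner-gray over 7 cells = 3491  → 3.4938
row 6: Σ corner-gray over 7 cells = 3777  → 3.7801
Σ rows: total corner-gray = 26123  → 26.1442 mm³


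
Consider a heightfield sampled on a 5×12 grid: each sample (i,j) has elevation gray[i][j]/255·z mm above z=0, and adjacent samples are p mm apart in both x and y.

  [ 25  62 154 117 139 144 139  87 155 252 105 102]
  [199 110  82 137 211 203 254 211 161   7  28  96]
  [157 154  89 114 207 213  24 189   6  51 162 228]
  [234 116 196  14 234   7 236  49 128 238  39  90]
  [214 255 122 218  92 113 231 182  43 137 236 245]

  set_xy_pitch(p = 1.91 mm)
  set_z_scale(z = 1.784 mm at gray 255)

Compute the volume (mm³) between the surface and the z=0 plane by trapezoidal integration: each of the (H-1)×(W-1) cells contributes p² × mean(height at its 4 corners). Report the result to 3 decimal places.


height_mm = gray/255 × 1.784; cell vol = 1.91² × mean(4 corners)
unit = 1.91² × 1.784 / (4×255) = 0.0063806 mm³ per gray-sum
row 0: Σ corner-gray over 11 cells = 5938  → 37.8880
row 1: Σ corner-gray over 11 cells = 5906  → 37.6838
row 2: Σ corner-gray over 11 cells = 5641  → 35.9930
row 3: Σ corner-gray over 11 cells = 6555  → 41.8248
Σ rows: total corner-gray = 24040  → 153.3896 mm³

153.390


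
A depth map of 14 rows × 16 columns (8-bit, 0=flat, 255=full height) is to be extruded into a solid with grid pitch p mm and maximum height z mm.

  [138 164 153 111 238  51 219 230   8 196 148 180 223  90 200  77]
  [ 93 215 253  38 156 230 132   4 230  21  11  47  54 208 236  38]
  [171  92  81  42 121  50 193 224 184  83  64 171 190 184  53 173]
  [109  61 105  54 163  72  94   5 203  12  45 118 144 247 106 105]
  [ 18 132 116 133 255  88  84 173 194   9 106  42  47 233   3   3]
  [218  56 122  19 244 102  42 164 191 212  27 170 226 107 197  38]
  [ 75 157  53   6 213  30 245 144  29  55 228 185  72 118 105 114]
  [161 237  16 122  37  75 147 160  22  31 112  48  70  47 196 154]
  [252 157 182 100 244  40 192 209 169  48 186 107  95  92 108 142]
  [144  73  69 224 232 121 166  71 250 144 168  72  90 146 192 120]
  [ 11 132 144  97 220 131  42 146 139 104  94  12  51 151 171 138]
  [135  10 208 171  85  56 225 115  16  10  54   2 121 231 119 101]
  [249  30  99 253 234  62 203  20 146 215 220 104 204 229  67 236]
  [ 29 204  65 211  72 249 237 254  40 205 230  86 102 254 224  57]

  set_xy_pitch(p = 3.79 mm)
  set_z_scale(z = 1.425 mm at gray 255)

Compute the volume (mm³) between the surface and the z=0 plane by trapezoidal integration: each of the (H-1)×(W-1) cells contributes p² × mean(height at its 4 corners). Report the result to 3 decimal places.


1961.497

height_mm = gray/255 × 1.425; cell vol = 3.79² × mean(4 corners)
unit = 3.79² × 1.425 / (4×255) = 0.0200675 mm³ per gray-sum
row 0: Σ corner-gray over 15 cells = 8438  → 169.3295
row 1: Σ corner-gray over 15 cells = 7609  → 152.6936
row 2: Σ corner-gray over 15 cells = 6880  → 138.0643
row 3: Σ corner-gray over 15 cells = 6323  → 126.8868
row 4: Σ corner-gray over 15 cells = 7265  → 145.7903
row 5: Σ corner-gray over 15 cells = 7483  → 150.1650
row 6: Σ corner-gray over 15 cells = 6424  → 128.9136
row 7: Σ corner-gray over 15 cells = 7207  → 144.6264
row 8: Σ corner-gray over 15 cells = 8552  → 171.6172
row 9: Σ corner-gray over 15 cells = 7717  → 154.8608
row 10: Σ corner-gray over 15 cells = 6499  → 130.4186
row 11: Σ corner-gray over 15 cells = 7739  → 155.3023
row 12: Σ corner-gray over 15 cells = 9609  → 192.8285
Σ rows: total corner-gray = 97745  → 1961.4971 mm³


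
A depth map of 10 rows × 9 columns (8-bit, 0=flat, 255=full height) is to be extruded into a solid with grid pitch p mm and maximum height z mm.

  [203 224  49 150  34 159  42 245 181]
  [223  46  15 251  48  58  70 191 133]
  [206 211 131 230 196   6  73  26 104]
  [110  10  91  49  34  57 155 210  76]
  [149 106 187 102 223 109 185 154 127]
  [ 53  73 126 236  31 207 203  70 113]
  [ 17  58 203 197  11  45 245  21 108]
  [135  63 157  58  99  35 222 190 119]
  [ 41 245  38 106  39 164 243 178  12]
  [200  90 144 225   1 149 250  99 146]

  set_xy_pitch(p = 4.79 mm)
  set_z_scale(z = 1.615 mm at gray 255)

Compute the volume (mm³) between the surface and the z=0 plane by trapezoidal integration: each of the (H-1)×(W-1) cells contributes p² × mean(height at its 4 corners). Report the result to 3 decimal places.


1273.375

height_mm = gray/255 × 1.615; cell vol = 4.79² × mean(4 corners)
unit = 4.79² × 1.615 / (4×255) = 0.0363282 mm³ per gray-sum
row 0: Σ corner-gray over 8 cells = 3904  → 141.8251
row 1: Σ corner-gray over 8 cells = 3770  → 136.9572
row 2: Σ corner-gray over 8 cells = 3454  → 125.4775
row 3: Σ corner-gray over 8 cells = 3806  → 138.2650
row 4: Σ corner-gray over 8 cells = 4466  → 162.2416
row 5: Σ corner-gray over 8 cells = 3743  → 135.9763
row 6: Σ corner-gray over 8 cells = 3587  → 130.3091
row 7: Σ corner-gray over 8 cells = 3981  → 144.6224
row 8: Σ corner-gray over 8 cells = 4341  → 157.7005
Σ rows: total corner-gray = 35052  → 1273.3746 mm³


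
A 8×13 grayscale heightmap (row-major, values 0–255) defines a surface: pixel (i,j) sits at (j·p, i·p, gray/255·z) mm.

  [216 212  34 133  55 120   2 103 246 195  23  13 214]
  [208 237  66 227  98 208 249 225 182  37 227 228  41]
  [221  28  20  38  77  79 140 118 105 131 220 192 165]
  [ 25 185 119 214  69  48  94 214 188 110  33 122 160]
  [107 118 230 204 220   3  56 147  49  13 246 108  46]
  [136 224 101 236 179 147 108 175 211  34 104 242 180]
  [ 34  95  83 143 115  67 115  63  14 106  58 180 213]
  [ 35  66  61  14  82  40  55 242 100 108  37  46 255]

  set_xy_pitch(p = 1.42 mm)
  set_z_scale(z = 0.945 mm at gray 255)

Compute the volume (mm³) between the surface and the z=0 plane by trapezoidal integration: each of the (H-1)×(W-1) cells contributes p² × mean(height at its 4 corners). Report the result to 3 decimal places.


height_mm = gray/255 × 0.945; cell vol = 1.42² × mean(4 corners)
unit = 1.42² × 0.945 / (4×255) = 0.00186814 mm³ per gray-sum
row 0: Σ corner-gray over 12 cells = 6919  → 12.9256
row 1: Σ corner-gray over 12 cells = 6899  → 12.8883
row 2: Σ corner-gray over 12 cells = 5659  → 10.5718
row 3: Σ corner-gray over 12 cells = 5918  → 11.0556
row 4: Σ corner-gray over 12 cells = 6779  → 12.6641
row 5: Σ corner-gray over 12 cells = 6163  → 11.5133
row 6: Σ corner-gray over 12 cells = 4317  → 8.0647
Σ rows: total corner-gray = 42654  → 79.6834 mm³

79.683


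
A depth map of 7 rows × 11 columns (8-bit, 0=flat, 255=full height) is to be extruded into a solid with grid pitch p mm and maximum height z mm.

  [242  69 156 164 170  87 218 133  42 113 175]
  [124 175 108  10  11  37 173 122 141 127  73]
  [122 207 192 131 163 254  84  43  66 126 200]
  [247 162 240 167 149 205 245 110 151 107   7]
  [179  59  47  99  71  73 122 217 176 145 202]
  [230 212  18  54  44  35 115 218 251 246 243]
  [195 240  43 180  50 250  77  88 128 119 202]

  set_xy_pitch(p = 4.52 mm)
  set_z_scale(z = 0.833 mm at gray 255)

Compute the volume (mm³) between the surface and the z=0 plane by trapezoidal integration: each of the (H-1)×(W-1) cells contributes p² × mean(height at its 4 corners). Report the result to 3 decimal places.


539.821

height_mm = gray/255 × 0.833; cell vol = 4.52² × mean(4 corners)
unit = 4.52² × 0.833 / (4×255) = 0.0166848 mm³ per gray-sum
row 0: Σ corner-gray over 10 cells = 4726  → 78.8525
row 1: Σ corner-gray over 10 cells = 4859  → 81.0716
row 2: Σ corner-gray over 10 cells = 6180  → 103.1122
row 3: Σ corner-gray over 10 cells = 5725  → 95.5206
row 4: Σ corner-gray over 10 cells = 5258  → 87.7288
row 5: Σ corner-gray over 10 cells = 5606  → 93.5351
Σ rows: total corner-gray = 32354  → 539.8209 mm³


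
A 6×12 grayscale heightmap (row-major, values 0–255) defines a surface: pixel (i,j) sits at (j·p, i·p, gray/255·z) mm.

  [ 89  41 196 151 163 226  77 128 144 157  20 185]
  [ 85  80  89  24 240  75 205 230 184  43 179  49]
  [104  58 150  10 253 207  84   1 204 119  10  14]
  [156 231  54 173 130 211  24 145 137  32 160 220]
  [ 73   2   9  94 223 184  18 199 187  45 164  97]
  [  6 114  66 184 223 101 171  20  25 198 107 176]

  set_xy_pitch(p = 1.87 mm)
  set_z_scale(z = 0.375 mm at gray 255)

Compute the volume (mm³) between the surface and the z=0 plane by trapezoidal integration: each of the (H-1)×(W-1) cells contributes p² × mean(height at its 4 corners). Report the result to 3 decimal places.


34.126

height_mm = gray/255 × 0.375; cell vol = 1.87² × mean(4 corners)
unit = 1.87² × 0.375 / (4×255) = 0.00128563 mm³ per gray-sum
row 0: Σ corner-gray over 11 cells = 5712  → 7.3435
row 1: Σ corner-gray over 11 cells = 5142  → 6.6107
row 2: Σ corner-gray over 11 cells = 5280  → 6.7881
row 3: Σ corner-gray over 11 cells = 5390  → 6.9295
row 4: Σ corner-gray over 11 cells = 5020  → 6.4538
Σ rows: total corner-gray = 26544  → 34.1256 mm³


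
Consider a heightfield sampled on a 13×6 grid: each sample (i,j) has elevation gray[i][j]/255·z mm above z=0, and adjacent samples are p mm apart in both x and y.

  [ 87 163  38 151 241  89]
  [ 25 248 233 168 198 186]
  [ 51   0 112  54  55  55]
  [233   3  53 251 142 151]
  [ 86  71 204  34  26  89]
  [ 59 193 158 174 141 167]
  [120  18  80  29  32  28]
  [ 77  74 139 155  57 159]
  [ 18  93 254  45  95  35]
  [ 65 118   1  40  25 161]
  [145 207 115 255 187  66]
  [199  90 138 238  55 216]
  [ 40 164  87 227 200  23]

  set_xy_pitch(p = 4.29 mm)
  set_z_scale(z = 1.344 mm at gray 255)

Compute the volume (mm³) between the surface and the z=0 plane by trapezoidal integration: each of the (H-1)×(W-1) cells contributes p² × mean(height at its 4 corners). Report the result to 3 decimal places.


height_mm = gray/255 × 1.344; cell vol = 4.29² × mean(4 corners)
unit = 4.29² × 1.344 / (4×255) = 0.0242501 mm³ per gray-sum
row 0: Σ corner-gray over 5 cells = 3267  → 79.2251
row 1: Σ corner-gray over 5 cells = 2453  → 59.4855
row 2: Σ corner-gray over 5 cells = 1830  → 44.3777
row 3: Σ corner-gray over 5 cells = 2127  → 51.5800
row 4: Σ corner-gray over 5 cells = 2403  → 58.2730
row 5: Σ corner-gray over 5 cells = 2024  → 49.0822
row 6: Σ corner-gray over 5 cells = 1552  → 37.6362
row 7: Σ corner-gray over 5 cells = 2113  → 51.2405
row 8: Σ corner-gray over 5 cells = 1621  → 39.3094
row 9: Σ corner-gray over 5 cells = 2333  → 56.5755
row 10: Σ corner-gray over 5 cells = 3196  → 77.5033
row 11: Σ corner-gray over 5 cells = 2876  → 69.7433
Σ rows: total corner-gray = 27795  → 674.0318 mm³

674.032


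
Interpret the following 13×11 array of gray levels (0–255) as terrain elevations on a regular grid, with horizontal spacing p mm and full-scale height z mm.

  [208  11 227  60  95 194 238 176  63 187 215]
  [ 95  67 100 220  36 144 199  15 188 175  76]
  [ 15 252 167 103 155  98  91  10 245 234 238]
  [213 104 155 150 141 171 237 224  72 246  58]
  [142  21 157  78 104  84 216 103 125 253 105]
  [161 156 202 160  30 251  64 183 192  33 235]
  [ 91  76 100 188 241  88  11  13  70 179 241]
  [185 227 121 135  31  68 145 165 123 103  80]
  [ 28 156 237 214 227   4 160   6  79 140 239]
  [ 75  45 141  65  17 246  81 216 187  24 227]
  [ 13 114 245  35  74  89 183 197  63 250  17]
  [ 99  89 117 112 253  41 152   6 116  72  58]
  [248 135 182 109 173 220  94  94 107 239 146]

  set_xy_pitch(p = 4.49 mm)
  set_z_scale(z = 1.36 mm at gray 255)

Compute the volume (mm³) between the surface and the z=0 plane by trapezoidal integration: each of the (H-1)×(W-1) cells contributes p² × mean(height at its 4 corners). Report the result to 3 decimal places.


height_mm = gray/255 × 1.36; cell vol = 4.49² × mean(4 corners)
unit = 4.49² × 1.36 / (4×255) = 0.0268801 mm³ per gray-sum
row 0: Σ corner-gray over 10 cells = 5384  → 144.7226
row 1: Σ corner-gray over 10 cells = 5422  → 145.7441
row 2: Σ corner-gray over 10 cells = 6234  → 167.5708
row 3: Σ corner-gray over 10 cells = 5800  → 155.9048
row 4: Σ corner-gray over 10 cells = 5467  → 146.9537
row 5: Σ corner-gray over 10 cells = 5202  → 139.8305
row 6: Σ corner-gray over 10 cells = 4765  → 128.0838
row 7: Σ corner-gray over 10 cells = 5214  → 140.1530
row 8: Σ corner-gray over 10 cells = 5059  → 135.9866
row 9: Σ corner-gray over 10 cells = 4876  → 131.0675
row 10: Σ corner-gray over 10 cells = 4603  → 123.7293
row 11: Σ corner-gray over 10 cells = 5173  → 139.0509
Σ rows: total corner-gray = 63199  → 1698.7975 mm³

1698.798


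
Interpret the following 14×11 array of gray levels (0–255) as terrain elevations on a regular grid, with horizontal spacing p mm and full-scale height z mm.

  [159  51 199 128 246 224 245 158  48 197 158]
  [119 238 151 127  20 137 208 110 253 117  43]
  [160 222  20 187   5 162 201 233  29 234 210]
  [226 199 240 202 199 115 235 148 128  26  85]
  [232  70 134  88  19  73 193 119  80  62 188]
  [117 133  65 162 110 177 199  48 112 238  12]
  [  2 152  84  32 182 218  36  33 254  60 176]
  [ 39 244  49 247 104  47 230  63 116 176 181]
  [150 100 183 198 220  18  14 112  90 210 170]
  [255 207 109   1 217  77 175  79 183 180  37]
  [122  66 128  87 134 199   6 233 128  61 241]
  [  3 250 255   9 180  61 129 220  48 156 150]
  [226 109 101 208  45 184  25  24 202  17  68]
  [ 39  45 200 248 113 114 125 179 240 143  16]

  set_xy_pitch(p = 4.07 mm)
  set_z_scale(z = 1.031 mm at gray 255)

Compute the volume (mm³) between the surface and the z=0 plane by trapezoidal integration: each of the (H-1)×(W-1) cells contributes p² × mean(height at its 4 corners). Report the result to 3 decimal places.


1161.566

height_mm = gray/255 × 1.031; cell vol = 4.07² × mean(4 corners)
unit = 4.07² × 1.031 / (4×255) = 0.0167435 mm³ per gray-sum
row 0: Σ corner-gray over 10 cells = 6193  → 103.6927
row 1: Σ corner-gray over 10 cells = 5840  → 97.7823
row 2: Σ corner-gray over 10 cells = 6251  → 104.6639
row 3: Σ corner-gray over 10 cells = 5391  → 90.2644
row 4: Σ corner-gray over 10 cells = 4713  → 78.9123
row 5: Σ corner-gray over 10 cells = 4897  → 81.9931
row 6: Σ corner-gray over 10 cells = 5052  → 84.5884
row 7: Σ corner-gray over 10 cells = 5382  → 90.1137
row 8: Σ corner-gray over 10 cells = 5358  → 89.7119
row 9: Σ corner-gray over 10 cells = 5195  → 86.9827
row 10: Σ corner-gray over 10 cells = 5216  → 87.3343
row 11: Σ corner-gray over 10 cells = 4893  → 81.9261
row 12: Σ corner-gray over 10 cells = 4993  → 83.6005
Σ rows: total corner-gray = 69374  → 1161.5664 mm³


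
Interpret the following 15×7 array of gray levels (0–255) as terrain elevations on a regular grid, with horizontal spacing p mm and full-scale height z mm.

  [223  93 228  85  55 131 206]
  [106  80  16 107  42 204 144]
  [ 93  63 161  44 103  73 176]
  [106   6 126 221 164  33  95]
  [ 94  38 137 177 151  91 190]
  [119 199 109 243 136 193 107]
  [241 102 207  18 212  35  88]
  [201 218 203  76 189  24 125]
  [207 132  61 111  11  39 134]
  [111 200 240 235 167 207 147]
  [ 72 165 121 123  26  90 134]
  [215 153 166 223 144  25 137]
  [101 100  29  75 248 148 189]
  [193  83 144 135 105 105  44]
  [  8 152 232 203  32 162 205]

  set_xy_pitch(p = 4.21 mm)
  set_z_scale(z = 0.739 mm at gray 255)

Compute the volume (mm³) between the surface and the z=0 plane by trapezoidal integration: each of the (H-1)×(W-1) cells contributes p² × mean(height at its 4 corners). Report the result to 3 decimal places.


546.705

height_mm = gray/255 × 0.739; cell vol = 4.21² × mean(4 corners)
unit = 4.21² × 0.739 / (4×255) = 0.0128413 mm³ per gray-sum
row 0: Σ corner-gray over 6 cells = 2761  → 35.4548
row 1: Σ corner-gray over 6 cells = 2305  → 29.5992
row 2: Σ corner-gray over 6 cells = 2458  → 31.5639
row 3: Σ corner-gray over 6 cells = 2773  → 35.6089
row 4: Σ corner-gray over 6 cells = 3458  → 44.4052
row 5: Σ corner-gray over 6 cells = 3463  → 44.4694
row 6: Σ corner-gray over 6 cells = 3223  → 41.3875
row 7: Σ corner-gray over 6 cells = 2795  → 35.8914
row 8: Σ corner-gray over 6 cells = 3405  → 43.7246
row 9: Σ corner-gray over 6 cells = 3612  → 46.3827
row 10: Σ corner-gray over 6 cells = 3030  → 38.9091
row 11: Σ corner-gray over 6 cells = 3264  → 41.9140
row 12: Σ corner-gray over 6 cells = 2871  → 36.8673
row 13: Σ corner-gray over 6 cells = 3156  → 40.5271
Σ rows: total corner-gray = 42574  → 546.7048 mm³


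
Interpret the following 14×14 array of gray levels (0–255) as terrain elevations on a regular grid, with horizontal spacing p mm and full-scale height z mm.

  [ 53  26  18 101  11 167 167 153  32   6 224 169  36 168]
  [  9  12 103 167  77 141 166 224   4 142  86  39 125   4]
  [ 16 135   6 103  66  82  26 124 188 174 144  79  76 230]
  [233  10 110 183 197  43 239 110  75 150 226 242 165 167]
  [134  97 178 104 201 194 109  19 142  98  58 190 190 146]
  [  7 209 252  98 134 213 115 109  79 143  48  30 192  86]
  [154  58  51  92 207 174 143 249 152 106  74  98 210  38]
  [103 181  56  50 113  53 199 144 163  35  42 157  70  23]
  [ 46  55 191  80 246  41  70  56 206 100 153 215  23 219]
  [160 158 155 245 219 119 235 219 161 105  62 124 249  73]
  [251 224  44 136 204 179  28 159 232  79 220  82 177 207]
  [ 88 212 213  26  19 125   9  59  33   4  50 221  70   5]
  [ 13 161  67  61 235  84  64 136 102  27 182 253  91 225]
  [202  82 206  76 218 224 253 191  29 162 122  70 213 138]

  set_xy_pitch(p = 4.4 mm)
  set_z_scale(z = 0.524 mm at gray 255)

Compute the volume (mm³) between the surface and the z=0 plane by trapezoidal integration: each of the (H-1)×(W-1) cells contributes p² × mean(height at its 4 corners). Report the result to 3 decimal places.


height_mm = gray/255 × 0.524; cell vol = 4.4² × mean(4 corners)
unit = 4.4² × 0.524 / (4×255) = 0.00994573 mm³ per gray-sum
row 0: Σ corner-gray over 13 cells = 5026  → 49.9872
row 1: Σ corner-gray over 13 cells = 5237  → 52.0858
row 2: Σ corner-gray over 13 cells = 6552  → 65.1644
row 3: Σ corner-gray over 13 cells = 7340  → 73.0016
row 4: Σ corner-gray over 13 cells = 6777  → 67.4022
row 5: Σ corner-gray over 13 cells = 6757  → 67.2033
row 6: Σ corner-gray over 13 cells = 6072  → 60.3904
row 7: Σ corner-gray over 13 cells = 5789  → 57.5758
row 8: Σ corner-gray over 13 cells = 7472  → 74.3145
row 9: Σ corner-gray over 13 cells = 8321  → 82.7584
row 10: Σ corner-gray over 13 cells = 6161  → 61.2756
row 11: Σ corner-gray over 13 cells = 5339  → 53.1002
row 12: Σ corner-gray over 13 cells = 7196  → 71.5694
Σ rows: total corner-gray = 84039  → 835.8288 mm³

835.829


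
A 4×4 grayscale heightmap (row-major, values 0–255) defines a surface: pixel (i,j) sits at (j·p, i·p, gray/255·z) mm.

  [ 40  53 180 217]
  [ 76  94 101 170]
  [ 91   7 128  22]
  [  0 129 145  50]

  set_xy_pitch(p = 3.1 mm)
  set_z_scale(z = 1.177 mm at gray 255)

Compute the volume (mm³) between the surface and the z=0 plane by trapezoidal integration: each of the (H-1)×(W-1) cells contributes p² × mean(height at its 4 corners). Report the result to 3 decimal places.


37.249

height_mm = gray/255 × 1.177; cell vol = 3.1² × mean(4 corners)
unit = 3.1² × 1.177 / (4×255) = 0.0110892 mm³ per gray-sum
row 0: Σ corner-gray over 3 cells = 1359  → 15.0702
row 1: Σ corner-gray over 3 cells = 1019  → 11.2999
row 2: Σ corner-gray over 3 cells = 981  → 10.8785
Σ rows: total corner-gray = 3359  → 37.2486 mm³


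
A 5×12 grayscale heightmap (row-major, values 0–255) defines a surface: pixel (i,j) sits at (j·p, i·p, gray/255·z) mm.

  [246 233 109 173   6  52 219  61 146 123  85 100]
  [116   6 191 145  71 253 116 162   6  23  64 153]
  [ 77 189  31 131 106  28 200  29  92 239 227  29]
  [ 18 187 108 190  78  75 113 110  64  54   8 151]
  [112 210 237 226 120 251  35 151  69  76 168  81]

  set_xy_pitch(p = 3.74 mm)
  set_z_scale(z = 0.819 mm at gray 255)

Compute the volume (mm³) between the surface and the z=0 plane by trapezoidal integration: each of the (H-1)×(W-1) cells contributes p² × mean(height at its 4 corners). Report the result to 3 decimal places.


height_mm = gray/255 × 0.819; cell vol = 3.74² × mean(4 corners)
unit = 3.74² × 0.819 / (4×255) = 0.0112312 mm³ per gray-sum
row 0: Σ corner-gray over 11 cells = 5103  → 57.3129
row 1: Σ corner-gray over 11 cells = 4993  → 56.0775
row 2: Σ corner-gray over 11 cells = 4793  → 53.8312
row 3: Σ corner-gray over 11 cells = 5422  → 60.8957
Σ rows: total corner-gray = 20311  → 228.1173 mm³

228.117


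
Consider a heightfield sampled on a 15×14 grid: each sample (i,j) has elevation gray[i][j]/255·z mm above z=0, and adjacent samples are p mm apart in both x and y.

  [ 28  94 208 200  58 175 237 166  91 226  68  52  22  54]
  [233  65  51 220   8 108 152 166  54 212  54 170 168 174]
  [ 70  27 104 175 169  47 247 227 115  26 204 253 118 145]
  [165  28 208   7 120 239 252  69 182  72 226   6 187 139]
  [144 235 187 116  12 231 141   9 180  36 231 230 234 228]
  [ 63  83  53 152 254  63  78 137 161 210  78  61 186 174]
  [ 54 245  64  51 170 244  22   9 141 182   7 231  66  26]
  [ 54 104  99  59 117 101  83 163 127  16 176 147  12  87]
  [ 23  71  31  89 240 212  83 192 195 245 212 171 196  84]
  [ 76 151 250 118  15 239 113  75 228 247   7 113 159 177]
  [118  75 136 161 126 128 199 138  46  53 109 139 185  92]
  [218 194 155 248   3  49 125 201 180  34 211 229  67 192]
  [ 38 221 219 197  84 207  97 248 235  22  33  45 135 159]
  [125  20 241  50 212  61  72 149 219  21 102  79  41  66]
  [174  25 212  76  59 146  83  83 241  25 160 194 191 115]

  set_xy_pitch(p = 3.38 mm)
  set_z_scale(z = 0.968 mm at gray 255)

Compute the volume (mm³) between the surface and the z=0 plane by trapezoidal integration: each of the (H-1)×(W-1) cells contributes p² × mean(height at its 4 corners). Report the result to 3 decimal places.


1031.452

height_mm = gray/255 × 0.968; cell vol = 3.38² × mean(4 corners)
unit = 3.38² × 0.968 / (4×255) = 0.010842 mm³ per gray-sum
row 0: Σ corner-gray over 13 cells = 6539  → 70.8957
row 1: Σ corner-gray over 13 cells = 6902  → 74.8313
row 2: Σ corner-gray over 13 cells = 7135  → 77.3575
row 3: Σ corner-gray over 13 cells = 7552  → 81.8786
row 4: Σ corner-gray over 13 cells = 7325  → 79.4175
row 5: Σ corner-gray over 13 cells = 6213  → 67.3612
row 6: Σ corner-gray over 13 cells = 5493  → 59.5550
row 7: Σ corner-gray over 13 cells = 6530  → 70.7981
row 8: Σ corner-gray over 13 cells = 7664  → 83.0929
row 9: Σ corner-gray over 13 cells = 6883  → 74.6253
row 10: Σ corner-gray over 13 cells = 7002  → 75.9155
row 11: Σ corner-gray over 13 cells = 7485  → 81.1522
row 12: Σ corner-gray over 13 cells = 6408  → 69.4754
row 13: Σ corner-gray over 13 cells = 6004  → 65.0952
Σ rows: total corner-gray = 95135  → 1031.4517 mm³


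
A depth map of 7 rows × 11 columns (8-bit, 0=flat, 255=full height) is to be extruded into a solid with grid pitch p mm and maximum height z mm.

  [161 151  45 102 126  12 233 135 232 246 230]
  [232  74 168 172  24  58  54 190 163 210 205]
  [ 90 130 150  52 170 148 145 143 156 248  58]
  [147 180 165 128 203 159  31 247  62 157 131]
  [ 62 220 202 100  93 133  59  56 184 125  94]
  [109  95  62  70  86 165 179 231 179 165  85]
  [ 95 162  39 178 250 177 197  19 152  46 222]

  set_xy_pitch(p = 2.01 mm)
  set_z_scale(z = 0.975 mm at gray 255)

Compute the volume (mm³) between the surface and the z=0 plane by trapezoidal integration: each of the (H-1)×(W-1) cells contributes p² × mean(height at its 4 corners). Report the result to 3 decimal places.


127.063

height_mm = gray/255 × 0.975; cell vol = 2.01² × mean(4 corners)
unit = 2.01² × 0.975 / (4×255) = 0.00386186 mm³ per gray-sum
row 0: Σ corner-gray over 10 cells = 5618  → 21.6959
row 1: Σ corner-gray over 10 cells = 5495  → 21.2209
row 2: Σ corner-gray over 10 cells = 5774  → 22.2984
row 3: Σ corner-gray over 10 cells = 5442  → 21.0162
row 4: Σ corner-gray over 10 cells = 5158  → 19.9195
row 5: Σ corner-gray over 10 cells = 5415  → 20.9120
Σ rows: total corner-gray = 32902  → 127.0629 mm³


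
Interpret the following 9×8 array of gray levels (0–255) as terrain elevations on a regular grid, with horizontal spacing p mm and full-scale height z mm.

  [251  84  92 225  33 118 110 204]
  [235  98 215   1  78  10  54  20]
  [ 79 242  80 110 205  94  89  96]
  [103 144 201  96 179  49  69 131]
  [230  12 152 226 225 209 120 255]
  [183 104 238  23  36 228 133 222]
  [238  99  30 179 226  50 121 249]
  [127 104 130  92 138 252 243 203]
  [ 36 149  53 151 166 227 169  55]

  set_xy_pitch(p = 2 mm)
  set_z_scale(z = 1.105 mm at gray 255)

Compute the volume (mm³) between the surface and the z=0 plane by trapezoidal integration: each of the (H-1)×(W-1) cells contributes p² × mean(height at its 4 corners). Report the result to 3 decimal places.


129.905

height_mm = gray/255 × 1.105; cell vol = 2² × mean(4 corners)
unit = 2² × 1.105 / (4×255) = 0.00433333 mm³ per gray-sum
row 0: Σ corner-gray over 7 cells = 2946  → 12.7660
row 1: Σ corner-gray over 7 cells = 2982  → 12.9220
row 2: Σ corner-gray over 7 cells = 3525  → 15.2750
row 3: Σ corner-gray over 7 cells = 4083  → 17.6930
row 4: Σ corner-gray over 7 cells = 4302  → 18.6420
row 5: Σ corner-gray over 7 cells = 3826  → 16.5793
row 6: Σ corner-gray over 7 cells = 4145  → 17.9617
row 7: Σ corner-gray over 7 cells = 4169  → 18.0657
Σ rows: total corner-gray = 29978  → 129.9047 mm³


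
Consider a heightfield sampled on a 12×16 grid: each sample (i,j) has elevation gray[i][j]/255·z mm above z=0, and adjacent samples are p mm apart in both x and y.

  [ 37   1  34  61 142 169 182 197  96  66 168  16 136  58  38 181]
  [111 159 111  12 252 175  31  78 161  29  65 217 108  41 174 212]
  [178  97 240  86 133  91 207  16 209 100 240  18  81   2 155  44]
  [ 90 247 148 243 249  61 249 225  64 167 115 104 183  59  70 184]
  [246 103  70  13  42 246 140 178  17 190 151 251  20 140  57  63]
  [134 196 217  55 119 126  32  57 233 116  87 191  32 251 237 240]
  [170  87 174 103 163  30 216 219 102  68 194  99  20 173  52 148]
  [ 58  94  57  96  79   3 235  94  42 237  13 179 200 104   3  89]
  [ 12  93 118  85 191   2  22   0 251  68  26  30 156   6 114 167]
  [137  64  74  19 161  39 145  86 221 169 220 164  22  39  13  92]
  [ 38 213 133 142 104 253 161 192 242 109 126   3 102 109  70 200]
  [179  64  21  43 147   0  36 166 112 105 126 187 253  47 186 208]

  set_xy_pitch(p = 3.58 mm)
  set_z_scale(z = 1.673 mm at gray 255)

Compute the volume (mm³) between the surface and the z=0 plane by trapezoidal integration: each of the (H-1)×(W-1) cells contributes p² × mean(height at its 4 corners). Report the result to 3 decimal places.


height_mm = gray/255 × 1.673; cell vol = 3.58² × mean(4 corners)
unit = 3.58² × 1.673 / (4×255) = 0.0210214 mm³ per gray-sum
row 0: Σ corner-gray over 15 cells = 6495  → 136.5341
row 1: Σ corner-gray over 15 cells = 7121  → 149.6935
row 2: Σ corner-gray over 15 cells = 8214  → 172.6699
row 3: Σ corner-gray over 15 cells = 8187  → 172.1023
row 4: Σ corner-gray over 15 cells = 7817  → 164.3244
row 5: Σ corner-gray over 15 cells = 7990  → 167.9611
row 6: Σ corner-gray over 15 cells = 6737  → 141.6212
row 7: Σ corner-gray over 15 cells = 5522  → 116.0802
row 8: Σ corner-gray over 15 cells = 5604  → 117.8040
row 9: Σ corner-gray over 15 cells = 7257  → 152.5524
row 10: Σ corner-gray over 15 cells = 7529  → 158.2702
Σ rows: total corner-gray = 78473  → 1649.6130 mm³

1649.613


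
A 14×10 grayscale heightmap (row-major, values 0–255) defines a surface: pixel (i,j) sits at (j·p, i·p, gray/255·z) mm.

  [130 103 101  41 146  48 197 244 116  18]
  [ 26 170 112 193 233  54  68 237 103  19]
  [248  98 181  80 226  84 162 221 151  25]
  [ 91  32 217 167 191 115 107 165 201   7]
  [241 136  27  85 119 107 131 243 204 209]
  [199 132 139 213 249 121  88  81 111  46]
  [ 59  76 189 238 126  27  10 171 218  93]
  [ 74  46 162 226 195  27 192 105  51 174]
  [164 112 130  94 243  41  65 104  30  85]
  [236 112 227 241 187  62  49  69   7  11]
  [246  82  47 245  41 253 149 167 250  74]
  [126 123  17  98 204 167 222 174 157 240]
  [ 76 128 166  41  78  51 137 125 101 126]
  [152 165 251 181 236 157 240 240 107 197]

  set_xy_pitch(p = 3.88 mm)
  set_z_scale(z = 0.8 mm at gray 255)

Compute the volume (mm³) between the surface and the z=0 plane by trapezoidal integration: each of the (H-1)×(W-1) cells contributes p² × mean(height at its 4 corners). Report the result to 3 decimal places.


height_mm = gray/255 × 0.8; cell vol = 3.88² × mean(4 corners)
unit = 3.88² × 0.8 / (4×255) = 0.0118074 mm³ per gray-sum
row 0: Σ corner-gray over 9 cells = 4525  → 53.4284
row 1: Σ corner-gray over 9 cells = 5064  → 59.7925
row 2: Σ corner-gray over 9 cells = 5167  → 61.0087
row 3: Σ corner-gray over 9 cells = 5042  → 59.5328
row 4: Σ corner-gray over 9 cells = 5067  → 59.8280
row 5: Σ corner-gray over 9 cells = 4775  → 56.3802
row 6: Σ corner-gray over 9 cells = 4518  → 53.3457
row 7: Σ corner-gray over 9 cells = 4143  → 48.9179
row 8: Σ corner-gray over 9 cells = 4042  → 47.7254
row 9: Σ corner-gray over 9 cells = 4943  → 58.3638
row 10: Σ corner-gray over 9 cells = 5478  → 64.6808
row 11: Σ corner-gray over 9 cells = 4546  → 53.6763
row 12: Σ corner-gray over 9 cells = 5359  → 63.2757
Σ rows: total corner-gray = 62669  → 739.9562 mm³

739.956


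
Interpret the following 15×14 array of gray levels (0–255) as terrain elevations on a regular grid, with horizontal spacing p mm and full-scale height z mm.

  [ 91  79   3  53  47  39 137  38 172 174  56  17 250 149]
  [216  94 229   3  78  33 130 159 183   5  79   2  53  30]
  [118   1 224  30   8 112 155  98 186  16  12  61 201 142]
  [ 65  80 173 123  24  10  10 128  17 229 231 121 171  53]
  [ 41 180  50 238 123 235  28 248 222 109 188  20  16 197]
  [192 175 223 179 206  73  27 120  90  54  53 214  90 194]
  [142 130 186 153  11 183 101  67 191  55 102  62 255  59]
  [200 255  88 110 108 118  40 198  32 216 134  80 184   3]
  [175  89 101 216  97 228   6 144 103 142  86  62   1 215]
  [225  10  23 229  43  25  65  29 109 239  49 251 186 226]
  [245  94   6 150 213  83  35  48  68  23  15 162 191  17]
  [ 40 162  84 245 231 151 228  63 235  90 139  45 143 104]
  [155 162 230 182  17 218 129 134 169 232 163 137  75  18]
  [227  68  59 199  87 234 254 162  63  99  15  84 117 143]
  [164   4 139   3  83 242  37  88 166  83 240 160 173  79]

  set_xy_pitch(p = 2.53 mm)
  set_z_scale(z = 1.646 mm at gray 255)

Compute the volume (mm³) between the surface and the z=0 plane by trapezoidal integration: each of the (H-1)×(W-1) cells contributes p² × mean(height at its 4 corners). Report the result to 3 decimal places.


888.247

height_mm = gray/255 × 1.646; cell vol = 2.53² × mean(4 corners)
unit = 2.53² × 1.646 / (4×255) = 0.0103293 mm³ per gray-sum
row 0: Σ corner-gray over 13 cells = 4712  → 48.6716
row 1: Σ corner-gray over 13 cells = 4810  → 49.6839
row 2: Σ corner-gray over 13 cells = 5220  → 53.9189
row 3: Σ corner-gray over 13 cells = 6304  → 65.1159
row 4: Σ corner-gray over 13 cells = 6946  → 71.7473
row 5: Σ corner-gray over 13 cells = 6587  → 68.0391
row 6: Σ corner-gray over 13 cells = 6522  → 67.3677
row 7: Σ corner-gray over 13 cells = 6269  → 64.7544
row 8: Σ corner-gray over 13 cells = 5907  → 61.0151
row 9: Σ corner-gray over 13 cells = 5405  → 55.8298
row 10: Σ corner-gray over 13 cells = 6214  → 64.1862
row 11: Σ corner-gray over 13 cells = 7645  → 78.9675
row 12: Σ corner-gray over 13 cells = 7121  → 73.5549
row 13: Σ corner-gray over 13 cells = 6331  → 65.3948
Σ rows: total corner-gray = 85993  → 888.2471 mm³


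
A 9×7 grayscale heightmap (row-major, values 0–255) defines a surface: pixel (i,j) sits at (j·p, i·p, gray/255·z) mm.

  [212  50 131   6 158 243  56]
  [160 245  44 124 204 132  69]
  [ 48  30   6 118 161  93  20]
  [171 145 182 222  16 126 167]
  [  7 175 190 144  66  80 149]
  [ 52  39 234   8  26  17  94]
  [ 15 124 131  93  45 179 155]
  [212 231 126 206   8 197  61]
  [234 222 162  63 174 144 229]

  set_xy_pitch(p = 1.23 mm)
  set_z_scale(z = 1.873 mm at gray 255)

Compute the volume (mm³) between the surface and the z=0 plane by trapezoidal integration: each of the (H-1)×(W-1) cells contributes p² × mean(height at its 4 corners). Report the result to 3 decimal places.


63.521

height_mm = gray/255 × 1.873; cell vol = 1.23² × mean(4 corners)
unit = 1.23² × 1.873 / (4×255) = 0.0027781 mm³ per gray-sum
row 0: Σ corner-gray over 6 cells = 3171  → 8.8094
row 1: Σ corner-gray over 6 cells = 2611  → 7.2536
row 2: Σ corner-gray over 6 cells = 2604  → 7.2342
row 3: Σ corner-gray over 6 cells = 3186  → 8.8510
row 4: Σ corner-gray over 6 cells = 2260  → 6.2785
row 5: Σ corner-gray over 6 cells = 2108  → 5.8562
row 6: Σ corner-gray over 6 cells = 3123  → 8.6760
row 7: Σ corner-gray over 6 cells = 3802  → 10.5623
Σ rows: total corner-gray = 22865  → 63.5212 mm³


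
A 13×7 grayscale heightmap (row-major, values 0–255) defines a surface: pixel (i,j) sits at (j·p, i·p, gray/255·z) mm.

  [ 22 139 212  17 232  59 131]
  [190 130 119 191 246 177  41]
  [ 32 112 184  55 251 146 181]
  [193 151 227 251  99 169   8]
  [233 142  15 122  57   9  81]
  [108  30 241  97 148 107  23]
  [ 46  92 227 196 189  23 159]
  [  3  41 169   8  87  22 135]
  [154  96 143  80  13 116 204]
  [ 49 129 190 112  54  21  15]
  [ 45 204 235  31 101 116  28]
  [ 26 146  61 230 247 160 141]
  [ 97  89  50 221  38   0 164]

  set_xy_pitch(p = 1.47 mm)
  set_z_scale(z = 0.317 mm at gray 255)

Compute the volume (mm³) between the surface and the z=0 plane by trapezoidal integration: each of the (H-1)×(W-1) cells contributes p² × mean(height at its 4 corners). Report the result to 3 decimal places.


height_mm = gray/255 × 0.317; cell vol = 1.47² × mean(4 corners)
unit = 1.47² × 0.317 / (4×255) = 0.000671574 mm³ per gray-sum
row 0: Σ corner-gray over 6 cells = 3428  → 2.3022
row 1: Σ corner-gray over 6 cells = 3666  → 2.4620
row 2: Σ corner-gray over 6 cells = 3704  → 2.4875
row 3: Σ corner-gray over 6 cells = 2999  → 2.0140
row 4: Σ corner-gray over 6 cells = 2381  → 1.5990
row 5: Σ corner-gray over 6 cells = 3036  → 2.0389
row 6: Σ corner-gray over 6 cells = 2451  → 1.6460
row 7: Σ corner-gray over 6 cells = 2046  → 1.3740
row 8: Σ corner-gray over 6 cells = 2330  → 1.5648
row 9: Σ corner-gray over 6 cells = 2523  → 1.6944
row 10: Σ corner-gray over 6 cells = 3302  → 2.2175
row 11: Σ corner-gray over 6 cells = 2912  → 1.9556
Σ rows: total corner-gray = 34778  → 23.3560 mm³

23.356


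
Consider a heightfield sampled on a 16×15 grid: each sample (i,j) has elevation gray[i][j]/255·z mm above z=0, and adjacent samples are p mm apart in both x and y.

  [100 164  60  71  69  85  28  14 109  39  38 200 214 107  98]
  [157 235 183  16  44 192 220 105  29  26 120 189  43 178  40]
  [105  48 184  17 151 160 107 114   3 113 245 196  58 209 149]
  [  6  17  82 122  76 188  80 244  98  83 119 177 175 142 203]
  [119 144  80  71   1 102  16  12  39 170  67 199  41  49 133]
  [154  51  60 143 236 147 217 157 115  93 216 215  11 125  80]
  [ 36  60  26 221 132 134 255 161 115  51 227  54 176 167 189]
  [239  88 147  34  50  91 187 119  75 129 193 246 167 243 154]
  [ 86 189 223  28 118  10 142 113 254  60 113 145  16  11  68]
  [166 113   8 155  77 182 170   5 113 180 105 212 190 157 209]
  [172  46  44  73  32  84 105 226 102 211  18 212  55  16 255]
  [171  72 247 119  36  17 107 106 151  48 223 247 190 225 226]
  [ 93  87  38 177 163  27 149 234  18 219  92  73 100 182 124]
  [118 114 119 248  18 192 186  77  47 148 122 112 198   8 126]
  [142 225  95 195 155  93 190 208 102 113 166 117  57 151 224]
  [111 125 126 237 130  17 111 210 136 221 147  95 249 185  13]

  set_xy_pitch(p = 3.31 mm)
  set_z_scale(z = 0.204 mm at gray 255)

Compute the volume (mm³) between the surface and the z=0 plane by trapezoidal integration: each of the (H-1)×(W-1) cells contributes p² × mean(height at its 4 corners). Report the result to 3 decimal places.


226.791

height_mm = gray/255 × 0.204; cell vol = 3.31² × mean(4 corners)
unit = 3.31² × 0.204 / (4×255) = 0.00219122 mm³ per gray-sum
row 0: Σ corner-gray over 14 cells = 5951  → 13.0400
row 1: Σ corner-gray over 14 cells = 6821  → 14.9463
row 2: Σ corner-gray over 14 cells = 6879  → 15.0734
row 3: Σ corner-gray over 14 cells = 5649  → 12.3782
row 4: Σ corner-gray over 14 cells = 6040  → 13.2350
row 5: Σ corner-gray over 14 cells = 7589  → 16.6292
row 6: Σ corner-gray over 14 cells = 7714  → 16.9031
row 7: Σ corner-gray over 14 cells = 6929  → 15.1830
row 8: Σ corner-gray over 14 cells = 6707  → 14.6965
row 9: Σ corner-gray over 14 cells = 6584  → 14.4270
row 10: Σ corner-gray over 14 cells = 6848  → 15.0055
row 11: Σ corner-gray over 14 cells = 7308  → 16.0134
row 12: Σ corner-gray over 14 cells = 6757  → 14.8061
row 13: Σ corner-gray over 14 cells = 7522  → 16.4824
row 14: Σ corner-gray over 14 cells = 8202  → 17.9724
Σ rows: total corner-gray = 103500  → 226.7913 mm³
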